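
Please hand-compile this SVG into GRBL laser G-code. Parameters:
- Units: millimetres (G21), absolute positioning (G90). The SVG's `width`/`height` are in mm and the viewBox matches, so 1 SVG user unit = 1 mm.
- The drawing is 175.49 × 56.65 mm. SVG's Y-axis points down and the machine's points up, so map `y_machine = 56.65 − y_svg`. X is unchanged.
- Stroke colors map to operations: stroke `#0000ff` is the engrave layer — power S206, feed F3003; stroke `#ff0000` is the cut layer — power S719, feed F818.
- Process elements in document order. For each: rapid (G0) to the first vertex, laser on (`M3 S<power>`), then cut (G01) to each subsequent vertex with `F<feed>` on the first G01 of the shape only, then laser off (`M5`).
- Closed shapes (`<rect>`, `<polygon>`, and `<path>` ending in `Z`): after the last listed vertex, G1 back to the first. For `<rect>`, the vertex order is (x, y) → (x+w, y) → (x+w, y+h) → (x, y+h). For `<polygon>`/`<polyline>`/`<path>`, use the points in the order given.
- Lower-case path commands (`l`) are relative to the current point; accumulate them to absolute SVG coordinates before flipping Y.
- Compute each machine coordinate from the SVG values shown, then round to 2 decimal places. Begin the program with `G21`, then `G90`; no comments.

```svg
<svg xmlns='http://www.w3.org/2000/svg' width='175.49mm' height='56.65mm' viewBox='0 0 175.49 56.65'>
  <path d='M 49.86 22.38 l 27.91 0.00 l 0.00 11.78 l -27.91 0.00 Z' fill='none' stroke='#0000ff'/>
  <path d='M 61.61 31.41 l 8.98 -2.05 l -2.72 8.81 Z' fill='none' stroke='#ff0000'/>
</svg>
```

G21
G90
G0 X49.86 Y34.27
M3 S206
G01 X77.77 Y34.27 F3003
G01 X77.77 Y22.49
G01 X49.86 Y22.49
G01 X49.86 Y34.27
M5
G0 X61.61 Y25.24
M3 S719
G01 X70.59 Y27.29 F818
G01 X67.87 Y18.48
G01 X61.61 Y25.24
M5

viewBox `0 0 175.49 56.65` with mm width/height → 1 unit = 1 mm. Flip: y_m = 56.65 − y_svg.

**Shape 1** — `<path>` rectangle, stroke `#0000ff` → engrave (S206, F3003). Machine vertices: (49.86,34.27) → (77.77,34.27) → (77.77,22.49) → (49.86,22.49) → (49.86,34.27). Closed: final G1 returns to the first vertex.

**Shape 2** — `<path>` regular polygon, stroke `#ff0000` → cut (S719, F818). Machine vertices: (61.61,25.24) → (70.59,27.29) → (67.87,18.48) → (61.61,25.24). Closed: final G1 returns to the first vertex.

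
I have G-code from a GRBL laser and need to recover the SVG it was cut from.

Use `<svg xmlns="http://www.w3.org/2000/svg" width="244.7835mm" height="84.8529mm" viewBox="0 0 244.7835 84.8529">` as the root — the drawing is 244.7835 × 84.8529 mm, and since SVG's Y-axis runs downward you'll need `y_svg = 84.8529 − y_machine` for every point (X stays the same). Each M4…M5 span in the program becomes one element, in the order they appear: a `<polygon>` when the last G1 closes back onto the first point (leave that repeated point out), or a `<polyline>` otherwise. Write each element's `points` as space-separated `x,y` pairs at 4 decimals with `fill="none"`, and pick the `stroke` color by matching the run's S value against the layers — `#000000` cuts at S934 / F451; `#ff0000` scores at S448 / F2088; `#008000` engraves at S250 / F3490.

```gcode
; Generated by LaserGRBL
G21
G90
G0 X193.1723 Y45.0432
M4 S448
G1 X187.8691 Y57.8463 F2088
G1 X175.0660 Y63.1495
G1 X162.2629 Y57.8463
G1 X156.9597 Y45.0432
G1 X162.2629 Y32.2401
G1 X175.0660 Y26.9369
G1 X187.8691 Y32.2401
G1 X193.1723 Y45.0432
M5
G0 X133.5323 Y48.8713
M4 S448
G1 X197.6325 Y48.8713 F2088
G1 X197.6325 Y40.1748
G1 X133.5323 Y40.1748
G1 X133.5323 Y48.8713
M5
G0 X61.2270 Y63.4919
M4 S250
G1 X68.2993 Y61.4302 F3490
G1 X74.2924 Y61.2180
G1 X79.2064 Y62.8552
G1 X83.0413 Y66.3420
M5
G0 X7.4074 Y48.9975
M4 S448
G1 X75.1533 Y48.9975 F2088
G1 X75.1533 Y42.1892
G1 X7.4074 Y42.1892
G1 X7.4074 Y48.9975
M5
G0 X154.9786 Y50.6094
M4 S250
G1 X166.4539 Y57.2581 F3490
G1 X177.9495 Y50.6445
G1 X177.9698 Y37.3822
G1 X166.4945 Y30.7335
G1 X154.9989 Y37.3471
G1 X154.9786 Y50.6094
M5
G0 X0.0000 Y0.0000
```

<svg xmlns="http://www.w3.org/2000/svg" width="244.7835mm" height="84.8529mm" viewBox="0 0 244.7835 84.8529">
  <polygon points="193.1723,39.8097 187.8691,27.0066 175.0660,21.7034 162.2629,27.0066 156.9597,39.8097 162.2629,52.6128 175.0660,57.9160 187.8691,52.6128" fill="none" stroke="#ff0000"/>
  <polygon points="133.5323,35.9816 197.6325,35.9816 197.6325,44.6781 133.5323,44.6781" fill="none" stroke="#ff0000"/>
  <polyline points="61.2270,21.3610 68.2993,23.4227 74.2924,23.6349 79.2064,21.9977 83.0413,18.5109" fill="none" stroke="#008000"/>
  <polygon points="7.4074,35.8554 75.1533,35.8554 75.1533,42.6637 7.4074,42.6637" fill="none" stroke="#ff0000"/>
  <polygon points="154.9786,34.2435 166.4539,27.5948 177.9495,34.2084 177.9698,47.4707 166.4945,54.1194 154.9989,47.5058" fill="none" stroke="#008000"/>
</svg>

Each laser-on run becomes one SVG element. Flip Y back into SVG space with y_svg = 84.8529 − y_machine.

Run 1: the run's S448 means `#ff0000` (score). The run returns to its start, so emit a `<polygon>` with points (Y-flipped): 193.1723,39.8097 187.8691,27.0066 175.0660,21.7034 162.2629,27.0066 156.9597,39.8097 162.2629,52.6128 175.0660,57.9160 187.8691,52.6128.

Run 2: power S448 maps to stroke `#ff0000` (score). The run returns to its start, so emit a `<polygon>` with points (Y-flipped): 133.5323,35.9816 197.6325,35.9816 197.6325,44.6781 133.5323,44.6781.

Run 3: power S250 maps to stroke `#008000` (engrave). The run is open, so emit a `<polyline>` with points (Y-flipped): 61.2270,21.3610 68.2993,23.4227 74.2924,23.6349 79.2064,21.9977 83.0413,18.5109.

Run 4: the run's S448 means `#ff0000` (score). The run returns to its start, so emit a `<polygon>` with points (Y-flipped): 7.4074,35.8554 75.1533,35.8554 75.1533,42.6637 7.4074,42.6637.

Run 5: the run's S250 means `#008000` (engrave). The run returns to its start, so emit a `<polygon>` with points (Y-flipped): 154.9786,34.2435 166.4539,27.5948 177.9495,34.2084 177.9698,47.4707 166.4945,54.1194 154.9989,47.5058.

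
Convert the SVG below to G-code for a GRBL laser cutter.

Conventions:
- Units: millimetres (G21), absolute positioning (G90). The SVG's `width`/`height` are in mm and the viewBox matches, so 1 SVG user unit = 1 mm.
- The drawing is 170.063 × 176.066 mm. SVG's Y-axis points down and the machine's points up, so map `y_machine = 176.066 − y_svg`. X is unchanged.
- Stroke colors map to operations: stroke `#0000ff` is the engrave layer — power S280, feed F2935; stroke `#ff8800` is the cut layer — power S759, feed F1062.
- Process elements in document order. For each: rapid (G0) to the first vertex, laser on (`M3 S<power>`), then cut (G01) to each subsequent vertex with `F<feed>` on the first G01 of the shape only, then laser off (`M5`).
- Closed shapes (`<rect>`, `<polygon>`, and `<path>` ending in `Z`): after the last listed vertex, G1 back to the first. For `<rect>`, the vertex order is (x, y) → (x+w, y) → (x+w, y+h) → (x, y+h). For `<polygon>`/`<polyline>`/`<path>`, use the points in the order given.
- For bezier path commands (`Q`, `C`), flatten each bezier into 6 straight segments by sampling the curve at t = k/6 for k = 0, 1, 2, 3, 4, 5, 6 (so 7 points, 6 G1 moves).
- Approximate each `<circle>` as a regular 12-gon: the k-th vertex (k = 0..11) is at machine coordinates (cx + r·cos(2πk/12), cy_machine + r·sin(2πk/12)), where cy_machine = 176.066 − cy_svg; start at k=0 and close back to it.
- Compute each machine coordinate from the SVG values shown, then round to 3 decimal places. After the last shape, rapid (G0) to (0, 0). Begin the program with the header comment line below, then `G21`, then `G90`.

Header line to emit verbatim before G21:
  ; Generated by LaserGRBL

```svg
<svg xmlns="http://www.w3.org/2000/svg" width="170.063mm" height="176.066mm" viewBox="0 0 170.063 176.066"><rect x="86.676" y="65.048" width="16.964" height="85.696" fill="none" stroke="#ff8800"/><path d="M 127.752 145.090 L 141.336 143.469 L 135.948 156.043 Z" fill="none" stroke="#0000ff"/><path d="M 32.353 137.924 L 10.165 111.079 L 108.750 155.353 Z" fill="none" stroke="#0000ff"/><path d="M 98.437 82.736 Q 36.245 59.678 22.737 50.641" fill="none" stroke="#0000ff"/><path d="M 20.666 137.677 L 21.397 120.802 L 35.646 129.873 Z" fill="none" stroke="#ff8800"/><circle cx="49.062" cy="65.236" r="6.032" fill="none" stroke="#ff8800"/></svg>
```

; Generated by LaserGRBL
G21
G90
G0 X86.676 Y111.018
M3 S759
G01 X103.640 Y111.018 F1062
G01 X103.640 Y25.322
G01 X86.676 Y25.322
G01 X86.676 Y111.018
M5
G0 X127.752 Y30.976
M3 S280
G01 X141.336 Y32.597 F2935
G01 X135.948 Y20.023
G01 X127.752 Y30.976
M5
G0 X32.353 Y38.142
M3 S280
G01 X10.165 Y64.987 F2935
G01 X108.750 Y20.713
G01 X32.353 Y38.142
M5
G0 X98.437 Y93.330
M3 S280
G01 X79.059 Y100.627 F2935
G01 X62.385 Y107.144
G01 X48.416 Y112.883
G01 X37.152 Y117.842
G01 X28.592 Y122.023
G01 X22.737 Y125.425
M5
G0 X20.666 Y38.389
M3 S759
G01 X21.397 Y55.264 F1062
G01 X35.646 Y46.193
G01 X20.666 Y38.389
M5
G0 X55.094 Y110.830
M3 S759
G01 X54.286 Y113.846 F1062
G01 X52.078 Y116.054
G01 X49.062 Y116.862
G01 X46.046 Y116.054
G01 X43.838 Y113.846
G01 X43.030 Y110.830
G01 X43.838 Y107.814
G01 X46.046 Y105.606
G01 X49.062 Y104.798
G01 X52.078 Y105.606
G01 X54.286 Y107.814
G01 X55.094 Y110.830
M5
G0 X0.000 Y0.000

Since the viewBox matches the mm dimensions, user units are millimetres directly. The only transform is the Y-flip y_m = 176.066 − y_svg.

Shape 1 is a rectangle drawn with `<rect>`. Its stroke #ff8800 means cut at S759, F1062. After flipping Y the toolpath is (86.676,111.018) → (103.640,111.018) → (103.640,25.322) → (86.676,25.322) → (86.676,111.018), returning to the start.

Shape 2 is a regular polygon drawn with `<path>`. Its stroke #0000ff means engrave at S280, F2935. After flipping Y the toolpath is (127.752,30.976) → (141.336,32.597) → (135.948,20.023) → (127.752,30.976), returning to the start.

Shape 3 is a closed polygon drawn with `<path>`. Its stroke #0000ff means engrave at S280, F2935. After flipping Y the toolpath is (32.353,38.142) → (10.165,64.987) → (108.750,20.713) → (32.353,38.142), returning to the start.

Shape 4 is a quadratic bezier drawn with `<path>`. Its stroke #0000ff means engrave at S280, F2935. After flipping Y the toolpath is (98.437,93.330) → (79.059,100.627) → (62.385,107.144) → (48.416,112.883) → (37.152,117.842) → (28.592,122.023) → (22.737,125.425).

Shape 5 is a regular polygon drawn with `<path>`. Its stroke #ff8800 means cut at S759, F1062. After flipping Y the toolpath is (20.666,38.389) → (21.397,55.264) → (35.646,46.193) → (20.666,38.389), returning to the start.

Shape 6 is a circle drawn with `<circle>`. Its stroke #ff8800 means cut at S759, F1062. After flipping Y the toolpath is (55.094,110.830) → (54.286,113.846) → (52.078,116.054) → (49.062,116.862) → (46.046,116.054) → (43.838,113.846) → (43.030,110.830) → (43.838,107.814) → (46.046,105.606) → (49.062,104.798) → (52.078,105.606) → (54.286,107.814) → (55.094,110.830), returning to the start.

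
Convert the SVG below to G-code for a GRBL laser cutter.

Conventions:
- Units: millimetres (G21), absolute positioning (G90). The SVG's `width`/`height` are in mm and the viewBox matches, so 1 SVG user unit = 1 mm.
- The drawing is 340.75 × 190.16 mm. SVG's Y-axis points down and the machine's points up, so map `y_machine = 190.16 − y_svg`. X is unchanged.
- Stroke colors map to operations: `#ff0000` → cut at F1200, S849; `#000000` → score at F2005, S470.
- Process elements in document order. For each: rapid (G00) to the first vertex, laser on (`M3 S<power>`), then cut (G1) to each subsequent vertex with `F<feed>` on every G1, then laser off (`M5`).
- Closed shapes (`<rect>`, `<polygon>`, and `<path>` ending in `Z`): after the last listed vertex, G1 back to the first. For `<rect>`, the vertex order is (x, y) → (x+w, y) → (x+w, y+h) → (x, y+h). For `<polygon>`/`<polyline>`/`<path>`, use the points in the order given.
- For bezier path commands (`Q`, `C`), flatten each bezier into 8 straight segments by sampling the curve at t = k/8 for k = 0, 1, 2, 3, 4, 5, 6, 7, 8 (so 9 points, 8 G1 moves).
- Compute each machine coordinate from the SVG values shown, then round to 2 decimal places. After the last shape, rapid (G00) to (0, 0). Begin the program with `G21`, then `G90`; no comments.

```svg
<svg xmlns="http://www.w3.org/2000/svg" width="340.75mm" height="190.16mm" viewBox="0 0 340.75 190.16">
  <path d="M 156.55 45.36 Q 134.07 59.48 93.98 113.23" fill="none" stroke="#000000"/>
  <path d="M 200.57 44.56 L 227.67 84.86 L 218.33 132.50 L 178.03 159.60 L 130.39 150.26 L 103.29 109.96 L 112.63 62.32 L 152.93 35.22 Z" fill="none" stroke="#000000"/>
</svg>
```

viewBox `0 0 340.75 190.16` with mm width/height → 1 unit = 1 mm. Flip: y_m = 190.16 − y_svg.

**Shape 1** — `<path>` quadratic bezier, stroke `#000000` → score (S470, F2005). Control points (SVG): P0=(156.55,45.36), P1=(134.07,59.48), P2=(93.98,113.23); sampled at t=k/8. Machine vertices: (156.55,144.80) → (150.65,140.65) → (144.21,135.26) → (137.21,128.64) → (129.67,120.77) → (121.57,111.67) → (112.92,101.33) → (103.73,89.75) → (93.98,76.93). Open path.

**Shape 2** — `<path>` regular polygon, stroke `#000000` → score (S470, F2005). Machine vertices: (200.57,145.60) → (227.67,105.30) → (218.33,57.66) → (178.03,30.56) → (130.39,39.90) → (103.29,80.20) → (112.63,127.84) → (152.93,154.94) → (200.57,145.60). Closed: final G1 returns to the first vertex.

G21
G90
G00 X156.55 Y144.80
M3 S470
G1 X150.65 Y140.65 F2005
G1 X144.21 Y135.26 F2005
G1 X137.21 Y128.64 F2005
G1 X129.67 Y120.77 F2005
G1 X121.57 Y111.67 F2005
G1 X112.92 Y101.33 F2005
G1 X103.73 Y89.75 F2005
G1 X93.98 Y76.93 F2005
M5
G00 X200.57 Y145.60
M3 S470
G1 X227.67 Y105.30 F2005
G1 X218.33 Y57.66 F2005
G1 X178.03 Y30.56 F2005
G1 X130.39 Y39.90 F2005
G1 X103.29 Y80.20 F2005
G1 X112.63 Y127.84 F2005
G1 X152.93 Y154.94 F2005
G1 X200.57 Y145.60 F2005
M5
G00 X0.00 Y0.00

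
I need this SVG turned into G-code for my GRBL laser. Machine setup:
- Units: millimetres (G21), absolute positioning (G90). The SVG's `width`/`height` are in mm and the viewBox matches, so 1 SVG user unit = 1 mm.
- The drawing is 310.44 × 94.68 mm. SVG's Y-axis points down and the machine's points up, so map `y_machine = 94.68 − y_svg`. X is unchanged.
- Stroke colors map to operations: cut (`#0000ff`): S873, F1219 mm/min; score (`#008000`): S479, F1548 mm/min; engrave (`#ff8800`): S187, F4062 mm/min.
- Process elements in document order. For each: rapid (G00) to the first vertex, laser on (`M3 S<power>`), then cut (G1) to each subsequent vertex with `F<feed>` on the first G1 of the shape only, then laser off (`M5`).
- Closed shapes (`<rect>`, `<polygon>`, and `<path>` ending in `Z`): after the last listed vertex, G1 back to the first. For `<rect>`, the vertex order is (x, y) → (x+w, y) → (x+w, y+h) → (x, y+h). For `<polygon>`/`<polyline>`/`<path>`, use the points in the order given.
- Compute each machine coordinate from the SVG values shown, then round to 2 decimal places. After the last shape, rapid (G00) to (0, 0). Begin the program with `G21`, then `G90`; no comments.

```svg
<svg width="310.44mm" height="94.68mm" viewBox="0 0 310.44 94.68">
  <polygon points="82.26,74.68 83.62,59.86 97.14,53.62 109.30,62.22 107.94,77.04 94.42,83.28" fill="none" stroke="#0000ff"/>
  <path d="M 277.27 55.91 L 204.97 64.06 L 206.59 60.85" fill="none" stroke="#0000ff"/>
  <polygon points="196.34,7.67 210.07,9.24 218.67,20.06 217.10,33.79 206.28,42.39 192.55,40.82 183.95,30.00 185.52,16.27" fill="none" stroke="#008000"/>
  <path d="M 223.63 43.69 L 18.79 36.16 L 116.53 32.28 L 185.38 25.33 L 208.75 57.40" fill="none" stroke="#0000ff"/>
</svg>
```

1 u = 1 mm; y_m = 94.68 − y.

[1] `<polygon>` regular polygon, #0000ff→cut S873 F1219: (82.26,20.00) → (83.62,34.82) → (97.14,41.06) → (109.30,32.46) → (107.94,17.64) → (94.42,11.40) → (82.26,20.00) (closed)

[2] `<path>` open polyline, #0000ff→cut S873 F1219: (277.27,38.77) → (204.97,30.62) → (206.59,33.83)

[3] `<polygon>` regular polygon, #008000→score S479 F1548: (196.34,87.01) → (210.07,85.44) → (218.67,74.62) → (217.10,60.89) → (206.28,52.29) → (192.55,53.86) → (183.95,64.68) → (185.52,78.41) → (196.34,87.01) (closed)

[4] `<path>` open polyline, #0000ff→cut S873 F1219: (223.63,50.99) → (18.79,58.52) → (116.53,62.40) → (185.38,69.35) → (208.75,37.28)

G21
G90
G00 X82.26 Y20.00
M3 S873
G1 X83.62 Y34.82 F1219
G1 X97.14 Y41.06
G1 X109.30 Y32.46
G1 X107.94 Y17.64
G1 X94.42 Y11.40
G1 X82.26 Y20.00
M5
G00 X277.27 Y38.77
M3 S873
G1 X204.97 Y30.62 F1219
G1 X206.59 Y33.83
M5
G00 X196.34 Y87.01
M3 S479
G1 X210.07 Y85.44 F1548
G1 X218.67 Y74.62
G1 X217.10 Y60.89
G1 X206.28 Y52.29
G1 X192.55 Y53.86
G1 X183.95 Y64.68
G1 X185.52 Y78.41
G1 X196.34 Y87.01
M5
G00 X223.63 Y50.99
M3 S873
G1 X18.79 Y58.52 F1219
G1 X116.53 Y62.40
G1 X185.38 Y69.35
G1 X208.75 Y37.28
M5
G00 X0.00 Y0.00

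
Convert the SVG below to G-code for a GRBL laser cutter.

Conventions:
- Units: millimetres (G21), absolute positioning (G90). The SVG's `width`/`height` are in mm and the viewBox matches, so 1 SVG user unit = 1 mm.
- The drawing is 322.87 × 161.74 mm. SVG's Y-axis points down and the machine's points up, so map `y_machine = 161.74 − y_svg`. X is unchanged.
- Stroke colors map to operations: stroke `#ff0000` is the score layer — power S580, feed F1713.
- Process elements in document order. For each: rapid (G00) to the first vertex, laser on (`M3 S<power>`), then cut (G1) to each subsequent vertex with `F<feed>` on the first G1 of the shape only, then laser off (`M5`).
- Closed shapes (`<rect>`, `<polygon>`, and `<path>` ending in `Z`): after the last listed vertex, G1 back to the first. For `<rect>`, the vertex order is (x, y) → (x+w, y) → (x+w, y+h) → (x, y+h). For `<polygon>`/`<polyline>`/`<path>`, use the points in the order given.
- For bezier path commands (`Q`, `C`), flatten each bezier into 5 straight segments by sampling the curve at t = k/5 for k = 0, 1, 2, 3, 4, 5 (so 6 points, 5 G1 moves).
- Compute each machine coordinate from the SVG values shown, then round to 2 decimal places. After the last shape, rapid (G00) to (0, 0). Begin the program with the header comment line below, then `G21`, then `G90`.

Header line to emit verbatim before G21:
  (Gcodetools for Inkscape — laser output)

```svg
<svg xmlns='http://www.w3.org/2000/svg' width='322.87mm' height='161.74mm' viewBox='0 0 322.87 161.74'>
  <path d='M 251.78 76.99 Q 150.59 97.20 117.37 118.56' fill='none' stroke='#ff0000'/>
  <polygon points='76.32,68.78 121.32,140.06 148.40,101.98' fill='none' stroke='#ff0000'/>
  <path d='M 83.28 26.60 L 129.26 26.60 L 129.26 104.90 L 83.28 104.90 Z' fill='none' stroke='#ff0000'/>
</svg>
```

(Gcodetools for Inkscape — laser output)
G21
G90
G00 X251.78 Y84.75
M3 S580
G1 X214.02 Y76.62 F1713
G1 X181.70 Y68.40
G1 X154.82 Y60.08
G1 X133.38 Y51.68
G1 X117.37 Y43.18
M5
G00 X76.32 Y92.96
M3 S580
G1 X121.32 Y21.68 F1713
G1 X148.40 Y59.76
G1 X76.32 Y92.96
M5
G00 X83.28 Y135.14
M3 S580
G1 X129.26 Y135.14 F1713
G1 X129.26 Y56.84
G1 X83.28 Y56.84
G1 X83.28 Y135.14
M5
G00 X0.00 Y0.00

Since the viewBox matches the mm dimensions, user units are millimetres directly. The only transform is the Y-flip y_m = 161.74 − y_svg.

Shape 1 is a quadratic bezier drawn with `<path>`. Its stroke #ff0000 means score at S580, F1713. After flipping Y the toolpath is (251.78,84.75) → (214.02,76.62) → (181.70,68.40) → (154.82,60.08) → (133.38,51.68) → (117.37,43.18).

Shape 2 is a closed polygon drawn with `<polygon>`. Its stroke #ff0000 means score at S580, F1713. After flipping Y the toolpath is (76.32,92.96) → (121.32,21.68) → (148.40,59.76) → (76.32,92.96), returning to the start.

Shape 3 is a rectangle drawn with `<path>`. Its stroke #ff0000 means score at S580, F1713. After flipping Y the toolpath is (83.28,135.14) → (129.26,135.14) → (129.26,56.84) → (83.28,56.84) → (83.28,135.14), returning to the start.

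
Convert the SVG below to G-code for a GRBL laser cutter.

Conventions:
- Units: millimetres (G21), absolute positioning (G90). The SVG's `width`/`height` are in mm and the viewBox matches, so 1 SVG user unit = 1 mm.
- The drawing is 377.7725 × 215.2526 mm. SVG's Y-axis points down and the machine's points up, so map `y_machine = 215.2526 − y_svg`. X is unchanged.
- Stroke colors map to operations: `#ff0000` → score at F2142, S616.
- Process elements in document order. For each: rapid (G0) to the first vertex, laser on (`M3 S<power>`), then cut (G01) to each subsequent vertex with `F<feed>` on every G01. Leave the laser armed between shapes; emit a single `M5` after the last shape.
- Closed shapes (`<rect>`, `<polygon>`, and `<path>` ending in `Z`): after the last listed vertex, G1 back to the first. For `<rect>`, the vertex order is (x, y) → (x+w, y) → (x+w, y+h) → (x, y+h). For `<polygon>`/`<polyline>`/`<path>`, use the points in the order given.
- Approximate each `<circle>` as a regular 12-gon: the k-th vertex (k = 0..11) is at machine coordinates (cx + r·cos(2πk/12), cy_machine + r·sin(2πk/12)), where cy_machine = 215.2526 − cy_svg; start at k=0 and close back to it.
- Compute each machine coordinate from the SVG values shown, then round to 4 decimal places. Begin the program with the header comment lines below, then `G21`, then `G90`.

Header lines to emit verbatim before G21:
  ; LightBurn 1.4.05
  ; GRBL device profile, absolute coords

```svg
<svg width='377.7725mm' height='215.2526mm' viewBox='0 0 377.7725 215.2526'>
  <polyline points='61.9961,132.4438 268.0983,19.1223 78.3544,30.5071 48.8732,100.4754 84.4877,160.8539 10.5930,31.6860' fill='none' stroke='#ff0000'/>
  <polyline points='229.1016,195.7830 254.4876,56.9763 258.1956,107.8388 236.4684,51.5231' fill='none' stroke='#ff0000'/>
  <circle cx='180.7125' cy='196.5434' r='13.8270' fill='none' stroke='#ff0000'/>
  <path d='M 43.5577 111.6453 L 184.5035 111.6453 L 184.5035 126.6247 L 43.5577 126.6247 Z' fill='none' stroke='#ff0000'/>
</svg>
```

Since the viewBox matches the mm dimensions, user units are millimetres directly. The only transform is the Y-flip y_m = 215.2526 − y_svg.

Shape 1 is a open polyline drawn with `<polyline>`. Its stroke #ff0000 means score at S616, F2142. After flipping Y the toolpath is (61.9961,82.8088) → (268.0983,196.1303) → (78.3544,184.7455) → (48.8732,114.7772) → (84.4877,54.3987) → (10.5930,183.5666).

Shape 2 is a open polyline drawn with `<polyline>`. Its stroke #ff0000 means score at S616, F2142. After flipping Y the toolpath is (229.1016,19.4696) → (254.4876,158.2763) → (258.1956,107.4138) → (236.4684,163.7295).

Shape 3 is a circle drawn with `<circle>`. Its stroke #ff0000 means score at S616, F2142. After flipping Y the toolpath is (194.5395,18.7092) → (192.6870,25.6227) → (187.6260,30.6837) → (180.7125,32.5362) → (173.7990,30.6837) → (168.7380,25.6227) → (166.8855,18.7092) → (168.7380,11.7957) → (173.7990,6.7347) → (180.7125,4.8822) → (187.6260,6.7347) → (192.6870,11.7957) → (194.5395,18.7092), returning to the start.

Shape 4 is a rectangle drawn with `<path>`. Its stroke #ff0000 means score at S616, F2142. After flipping Y the toolpath is (43.5577,103.6073) → (184.5035,103.6073) → (184.5035,88.6279) → (43.5577,88.6279) → (43.5577,103.6073), returning to the start.

; LightBurn 1.4.05
; GRBL device profile, absolute coords
G21
G90
G0 X61.9961 Y82.8088
M3 S616
G01 X268.0983 Y196.1303 F2142
G01 X78.3544 Y184.7455 F2142
G01 X48.8732 Y114.7772 F2142
G01 X84.4877 Y54.3987 F2142
G01 X10.5930 Y183.5666 F2142
G0 X229.1016 Y19.4696
M3 S616
G01 X254.4876 Y158.2763 F2142
G01 X258.1956 Y107.4138 F2142
G01 X236.4684 Y163.7295 F2142
G0 X194.5395 Y18.7092
M3 S616
G01 X192.6870 Y25.6227 F2142
G01 X187.6260 Y30.6837 F2142
G01 X180.7125 Y32.5362 F2142
G01 X173.7990 Y30.6837 F2142
G01 X168.7380 Y25.6227 F2142
G01 X166.8855 Y18.7092 F2142
G01 X168.7380 Y11.7957 F2142
G01 X173.7990 Y6.7347 F2142
G01 X180.7125 Y4.8822 F2142
G01 X187.6260 Y6.7347 F2142
G01 X192.6870 Y11.7957 F2142
G01 X194.5395 Y18.7092 F2142
G0 X43.5577 Y103.6073
M3 S616
G01 X184.5035 Y103.6073 F2142
G01 X184.5035 Y88.6279 F2142
G01 X43.5577 Y88.6279 F2142
G01 X43.5577 Y103.6073 F2142
M5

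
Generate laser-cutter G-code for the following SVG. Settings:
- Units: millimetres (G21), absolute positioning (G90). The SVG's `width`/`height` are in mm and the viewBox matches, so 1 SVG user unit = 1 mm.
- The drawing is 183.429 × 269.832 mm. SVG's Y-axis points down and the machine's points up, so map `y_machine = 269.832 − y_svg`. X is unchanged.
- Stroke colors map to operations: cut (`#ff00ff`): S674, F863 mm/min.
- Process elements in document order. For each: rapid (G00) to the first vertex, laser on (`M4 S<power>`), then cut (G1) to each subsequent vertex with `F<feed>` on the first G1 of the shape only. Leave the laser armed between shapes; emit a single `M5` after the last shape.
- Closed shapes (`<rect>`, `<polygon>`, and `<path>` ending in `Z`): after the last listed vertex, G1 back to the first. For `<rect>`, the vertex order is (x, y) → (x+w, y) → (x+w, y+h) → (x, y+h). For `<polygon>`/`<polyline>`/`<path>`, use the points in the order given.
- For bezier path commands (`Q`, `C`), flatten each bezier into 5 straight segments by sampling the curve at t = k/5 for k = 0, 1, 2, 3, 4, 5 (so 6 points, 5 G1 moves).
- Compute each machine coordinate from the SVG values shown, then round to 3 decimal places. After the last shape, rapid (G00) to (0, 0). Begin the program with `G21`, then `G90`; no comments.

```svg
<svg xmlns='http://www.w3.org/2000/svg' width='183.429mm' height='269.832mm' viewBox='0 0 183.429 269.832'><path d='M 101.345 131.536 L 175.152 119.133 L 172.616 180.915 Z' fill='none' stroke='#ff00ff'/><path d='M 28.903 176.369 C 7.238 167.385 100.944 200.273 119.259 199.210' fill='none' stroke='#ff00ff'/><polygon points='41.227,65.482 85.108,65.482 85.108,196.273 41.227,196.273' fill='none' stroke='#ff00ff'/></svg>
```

Since the viewBox matches the mm dimensions, user units are millimetres directly. The only transform is the Y-flip y_m = 269.832 − y_svg.

Shape 1 is a closed polygon drawn with `<path>`. Its stroke #ff00ff means cut at S674, F863. After flipping Y the toolpath is (101.345,138.296) → (175.152,150.699) → (172.616,88.917) → (101.345,138.296), returning to the start.

Shape 2 is a cubic bezier drawn with `<path>`. Its stroke #ff00ff means cut at S674, F863. After flipping Y the toolpath is (28.903,93.463) → (28.222,94.435) → (46.074,88.998) → (73.302,80.790) → (100.749,73.452) → (119.259,70.622).

Shape 3 is a rectangle drawn with `<polygon>`. Its stroke #ff00ff means cut at S674, F863. After flipping Y the toolpath is (41.227,204.350) → (85.108,204.350) → (85.108,73.559) → (41.227,73.559) → (41.227,204.350), returning to the start.

G21
G90
G00 X101.345 Y138.296
M4 S674
G1 X175.152 Y150.699 F863
G1 X172.616 Y88.917
G1 X101.345 Y138.296
G00 X28.903 Y93.463
M4 S674
G1 X28.222 Y94.435 F863
G1 X46.074 Y88.998
G1 X73.302 Y80.790
G1 X100.749 Y73.452
G1 X119.259 Y70.622
G00 X41.227 Y204.350
M4 S674
G1 X85.108 Y204.350 F863
G1 X85.108 Y73.559
G1 X41.227 Y73.559
G1 X41.227 Y204.350
M5
G00 X0.000 Y0.000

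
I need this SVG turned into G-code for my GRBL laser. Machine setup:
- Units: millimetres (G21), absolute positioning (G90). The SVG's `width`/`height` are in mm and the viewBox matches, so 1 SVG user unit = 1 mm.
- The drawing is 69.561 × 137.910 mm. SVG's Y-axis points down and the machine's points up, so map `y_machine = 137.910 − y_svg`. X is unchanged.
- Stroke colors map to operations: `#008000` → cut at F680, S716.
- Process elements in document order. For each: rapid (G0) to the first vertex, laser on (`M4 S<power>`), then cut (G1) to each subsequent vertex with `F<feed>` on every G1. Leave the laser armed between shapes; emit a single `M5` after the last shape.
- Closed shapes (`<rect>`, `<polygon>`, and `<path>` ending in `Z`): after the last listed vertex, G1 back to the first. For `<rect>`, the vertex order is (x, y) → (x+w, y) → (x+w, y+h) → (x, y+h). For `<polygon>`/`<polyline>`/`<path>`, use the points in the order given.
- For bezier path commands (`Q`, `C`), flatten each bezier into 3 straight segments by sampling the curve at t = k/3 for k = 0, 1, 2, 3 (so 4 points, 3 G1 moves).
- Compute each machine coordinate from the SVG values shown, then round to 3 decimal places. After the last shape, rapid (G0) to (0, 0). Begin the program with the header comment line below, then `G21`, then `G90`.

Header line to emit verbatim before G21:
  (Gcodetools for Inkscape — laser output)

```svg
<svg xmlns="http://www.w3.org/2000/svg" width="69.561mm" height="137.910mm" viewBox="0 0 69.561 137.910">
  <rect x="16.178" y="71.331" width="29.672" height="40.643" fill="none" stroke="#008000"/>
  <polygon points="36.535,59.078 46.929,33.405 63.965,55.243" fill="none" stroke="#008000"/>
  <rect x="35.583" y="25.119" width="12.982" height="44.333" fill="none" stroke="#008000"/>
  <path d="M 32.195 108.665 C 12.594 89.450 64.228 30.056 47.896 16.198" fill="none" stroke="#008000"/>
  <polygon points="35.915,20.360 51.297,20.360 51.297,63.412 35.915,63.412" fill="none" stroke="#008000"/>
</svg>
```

(Gcodetools for Inkscape — laser output)
G21
G90
G0 X16.178 Y66.579
M4 S716
G1 X45.850 Y66.579 F680
G1 X45.850 Y25.936 F680
G1 X16.178 Y25.936 F680
G1 X16.178 Y66.579 F680
G0 X36.535 Y78.832
M4 S716
G1 X46.929 Y104.505 F680
G1 X63.965 Y82.667 F680
G1 X36.535 Y78.832 F680
G0 X35.583 Y112.791
M4 S716
G1 X48.565 Y112.791 F680
G1 X48.565 Y68.458 F680
G1 X35.583 Y68.458 F680
G1 X35.583 Y112.791 F680
G0 X32.195 Y29.245
M4 S716
G1 X31.183 Y58.678 F680
G1 X46.728 Y95.850 F680
G1 X47.896 Y121.712 F680
G0 X35.915 Y117.550
M4 S716
G1 X51.297 Y117.550 F680
G1 X51.297 Y74.498 F680
G1 X35.915 Y74.498 F680
G1 X35.915 Y117.550 F680
M5
G0 X0.000 Y0.000

viewBox `0 0 69.561 137.910` with mm width/height → 1 unit = 1 mm. Flip: y_m = 137.910 − y_svg.

**Shape 1** — `<rect>` rectangle, stroke `#008000` → cut (S716, F680). Machine vertices: (16.178,66.579) → (45.850,66.579) → (45.850,25.936) → (16.178,25.936) → (16.178,66.579). Closed: final G1 returns to the first vertex.

**Shape 2** — `<polygon>` regular polygon, stroke `#008000` → cut (S716, F680). Machine vertices: (36.535,78.832) → (46.929,104.505) → (63.965,82.667) → (36.535,78.832). Closed: final G1 returns to the first vertex.

**Shape 3** — `<rect>` rectangle, stroke `#008000` → cut (S716, F680). Machine vertices: (35.583,112.791) → (48.565,112.791) → (48.565,68.458) → (35.583,68.458) → (35.583,112.791). Closed: final G1 returns to the first vertex.

**Shape 4** — `<path>` cubic bezier, stroke `#008000` → cut (S716, F680). Control points (SVG): P0=(32.195,108.665), P1=(12.594,89.450), P2=(64.228,30.056), P3=(47.896,16.198); sampled at t=k/3. Machine vertices: (32.195,29.245) → (31.183,58.678) → (46.728,95.850) → (47.896,121.712). Open path.

**Shape 5** — `<polygon>` rectangle, stroke `#008000` → cut (S716, F680). Machine vertices: (35.915,117.550) → (51.297,117.550) → (51.297,74.498) → (35.915,74.498) → (35.915,117.550). Closed: final G1 returns to the first vertex.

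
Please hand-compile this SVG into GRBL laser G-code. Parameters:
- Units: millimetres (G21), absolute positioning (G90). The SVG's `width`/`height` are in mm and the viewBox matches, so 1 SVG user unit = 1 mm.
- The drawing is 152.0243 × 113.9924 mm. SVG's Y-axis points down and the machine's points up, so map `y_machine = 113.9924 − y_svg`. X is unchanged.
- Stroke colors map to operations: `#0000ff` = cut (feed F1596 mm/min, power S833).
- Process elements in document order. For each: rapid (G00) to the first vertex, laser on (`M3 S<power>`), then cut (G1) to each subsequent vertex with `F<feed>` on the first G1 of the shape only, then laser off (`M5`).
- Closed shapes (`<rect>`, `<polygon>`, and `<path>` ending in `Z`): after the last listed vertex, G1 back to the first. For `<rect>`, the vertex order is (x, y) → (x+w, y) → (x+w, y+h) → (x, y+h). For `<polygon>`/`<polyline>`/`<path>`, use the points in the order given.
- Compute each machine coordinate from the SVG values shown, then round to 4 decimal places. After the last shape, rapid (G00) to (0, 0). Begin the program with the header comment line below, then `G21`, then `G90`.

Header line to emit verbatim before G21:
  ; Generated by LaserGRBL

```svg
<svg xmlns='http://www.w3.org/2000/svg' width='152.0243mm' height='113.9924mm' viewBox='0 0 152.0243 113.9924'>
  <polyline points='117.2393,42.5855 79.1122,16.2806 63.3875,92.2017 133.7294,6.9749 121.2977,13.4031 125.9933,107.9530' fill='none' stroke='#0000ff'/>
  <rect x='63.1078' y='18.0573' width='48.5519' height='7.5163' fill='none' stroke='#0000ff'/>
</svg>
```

; Generated by LaserGRBL
G21
G90
G00 X117.2393 Y71.4069
M3 S833
G1 X79.1122 Y97.7118 F1596
G1 X63.3875 Y21.7907
G1 X133.7294 Y107.0175
G1 X121.2977 Y100.5893
G1 X125.9933 Y6.0394
M5
G00 X63.1078 Y95.9351
M3 S833
G1 X111.6597 Y95.9351 F1596
G1 X111.6597 Y88.4188
G1 X63.1078 Y88.4188
G1 X63.1078 Y95.9351
M5
G00 X0.0000 Y0.0000

Since the viewBox matches the mm dimensions, user units are millimetres directly. The only transform is the Y-flip y_m = 113.9924 − y_svg.

Shape 1 is a open polyline drawn with `<polyline>`. Its stroke #0000ff means cut at S833, F1596. After flipping Y the toolpath is (117.2393,71.4069) → (79.1122,97.7118) → (63.3875,21.7907) → (133.7294,107.0175) → (121.2977,100.5893) → (125.9933,6.0394).

Shape 2 is a rectangle drawn with `<rect>`. Its stroke #0000ff means cut at S833, F1596. After flipping Y the toolpath is (63.1078,95.9351) → (111.6597,95.9351) → (111.6597,88.4188) → (63.1078,88.4188) → (63.1078,95.9351), returning to the start.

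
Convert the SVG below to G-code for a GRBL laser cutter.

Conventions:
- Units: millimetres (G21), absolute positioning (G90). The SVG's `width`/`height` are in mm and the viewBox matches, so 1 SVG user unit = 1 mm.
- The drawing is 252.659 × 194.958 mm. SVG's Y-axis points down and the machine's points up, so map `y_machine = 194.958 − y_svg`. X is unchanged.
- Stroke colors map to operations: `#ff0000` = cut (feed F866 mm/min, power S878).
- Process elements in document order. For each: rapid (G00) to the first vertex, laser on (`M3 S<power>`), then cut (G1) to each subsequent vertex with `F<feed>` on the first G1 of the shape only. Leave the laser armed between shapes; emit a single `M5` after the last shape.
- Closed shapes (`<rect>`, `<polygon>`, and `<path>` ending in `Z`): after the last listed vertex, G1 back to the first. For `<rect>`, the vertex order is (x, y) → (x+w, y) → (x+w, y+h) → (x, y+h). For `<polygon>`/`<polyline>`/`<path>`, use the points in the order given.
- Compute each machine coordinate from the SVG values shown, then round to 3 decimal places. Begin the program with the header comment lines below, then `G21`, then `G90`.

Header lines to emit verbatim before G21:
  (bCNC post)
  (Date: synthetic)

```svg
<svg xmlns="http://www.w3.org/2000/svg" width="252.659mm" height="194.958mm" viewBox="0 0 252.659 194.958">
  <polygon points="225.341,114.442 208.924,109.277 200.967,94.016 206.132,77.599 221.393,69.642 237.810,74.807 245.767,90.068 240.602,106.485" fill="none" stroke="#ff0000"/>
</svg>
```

viewBox `0 0 252.659 194.958` with mm width/height → 1 unit = 1 mm. Flip: y_m = 194.958 − y_svg.

**Shape 1** — `<polygon>` regular polygon, stroke `#ff0000` → cut (S878, F866). Machine vertices: (225.341,80.516) → (208.924,85.681) → (200.967,100.942) → (206.132,117.359) → (221.393,125.316) → (237.810,120.151) → (245.767,104.890) → (240.602,88.473) → (225.341,80.516). Closed: final G1 returns to the first vertex.

(bCNC post)
(Date: synthetic)
G21
G90
G00 X225.341 Y80.516
M3 S878
G1 X208.924 Y85.681 F866
G1 X200.967 Y100.942
G1 X206.132 Y117.359
G1 X221.393 Y125.316
G1 X237.810 Y120.151
G1 X245.767 Y104.890
G1 X240.602 Y88.473
G1 X225.341 Y80.516
M5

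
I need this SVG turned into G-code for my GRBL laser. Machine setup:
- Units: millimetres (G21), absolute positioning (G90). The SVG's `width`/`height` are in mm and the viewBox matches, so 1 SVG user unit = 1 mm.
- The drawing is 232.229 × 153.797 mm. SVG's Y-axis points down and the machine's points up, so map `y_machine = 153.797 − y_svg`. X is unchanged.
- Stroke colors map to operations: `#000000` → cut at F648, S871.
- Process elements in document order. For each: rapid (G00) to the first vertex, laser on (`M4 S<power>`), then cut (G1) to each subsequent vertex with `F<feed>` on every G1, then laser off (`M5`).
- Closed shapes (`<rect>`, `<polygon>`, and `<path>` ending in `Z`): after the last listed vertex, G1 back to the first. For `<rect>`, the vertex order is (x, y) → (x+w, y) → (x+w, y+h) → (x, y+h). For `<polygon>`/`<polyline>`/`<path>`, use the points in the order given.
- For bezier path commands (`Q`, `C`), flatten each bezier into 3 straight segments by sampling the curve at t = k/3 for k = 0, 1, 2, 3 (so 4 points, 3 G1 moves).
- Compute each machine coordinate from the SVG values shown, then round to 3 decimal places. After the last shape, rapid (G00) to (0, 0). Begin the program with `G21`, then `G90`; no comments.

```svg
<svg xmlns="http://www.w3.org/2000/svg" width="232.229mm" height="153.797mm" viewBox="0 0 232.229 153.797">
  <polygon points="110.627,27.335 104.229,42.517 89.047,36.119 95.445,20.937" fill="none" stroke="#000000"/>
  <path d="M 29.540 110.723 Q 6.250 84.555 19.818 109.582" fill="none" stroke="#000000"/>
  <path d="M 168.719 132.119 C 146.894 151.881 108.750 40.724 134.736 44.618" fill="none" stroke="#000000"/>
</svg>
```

G21
G90
G00 X110.627 Y126.462
M4 S871
G1 X104.229 Y111.280 F648
G1 X89.047 Y117.678 F648
G1 X95.445 Y132.860 F648
G1 X110.627 Y126.462 F648
M5
G00 X29.540 Y43.074
M4 S871
G1 X18.109 Y54.831 F648
G1 X14.868 Y55.211 F648
G1 X19.818 Y44.215 F648
M5
G00 X168.719 Y21.678
M4 S871
G1 X144.434 Y36.446 F648
G1 X127.147 Y83.833 F648
G1 X134.736 Y109.179 F648
M5
G00 X0.000 Y0.000

Since the viewBox matches the mm dimensions, user units are millimetres directly. The only transform is the Y-flip y_m = 153.797 − y_svg.

Shape 1 is a regular polygon drawn with `<polygon>`. Its stroke #000000 means cut at S871, F648. After flipping Y the toolpath is (110.627,126.462) → (104.229,111.280) → (89.047,117.678) → (95.445,132.860) → (110.627,126.462), returning to the start.

Shape 2 is a quadratic bezier drawn with `<path>`. Its stroke #000000 means cut at S871, F648. After flipping Y the toolpath is (29.540,43.074) → (18.109,54.831) → (14.868,55.211) → (19.818,44.215).

Shape 3 is a cubic bezier drawn with `<path>`. Its stroke #000000 means cut at S871, F648. After flipping Y the toolpath is (168.719,21.678) → (144.434,36.446) → (127.147,83.833) → (134.736,109.179).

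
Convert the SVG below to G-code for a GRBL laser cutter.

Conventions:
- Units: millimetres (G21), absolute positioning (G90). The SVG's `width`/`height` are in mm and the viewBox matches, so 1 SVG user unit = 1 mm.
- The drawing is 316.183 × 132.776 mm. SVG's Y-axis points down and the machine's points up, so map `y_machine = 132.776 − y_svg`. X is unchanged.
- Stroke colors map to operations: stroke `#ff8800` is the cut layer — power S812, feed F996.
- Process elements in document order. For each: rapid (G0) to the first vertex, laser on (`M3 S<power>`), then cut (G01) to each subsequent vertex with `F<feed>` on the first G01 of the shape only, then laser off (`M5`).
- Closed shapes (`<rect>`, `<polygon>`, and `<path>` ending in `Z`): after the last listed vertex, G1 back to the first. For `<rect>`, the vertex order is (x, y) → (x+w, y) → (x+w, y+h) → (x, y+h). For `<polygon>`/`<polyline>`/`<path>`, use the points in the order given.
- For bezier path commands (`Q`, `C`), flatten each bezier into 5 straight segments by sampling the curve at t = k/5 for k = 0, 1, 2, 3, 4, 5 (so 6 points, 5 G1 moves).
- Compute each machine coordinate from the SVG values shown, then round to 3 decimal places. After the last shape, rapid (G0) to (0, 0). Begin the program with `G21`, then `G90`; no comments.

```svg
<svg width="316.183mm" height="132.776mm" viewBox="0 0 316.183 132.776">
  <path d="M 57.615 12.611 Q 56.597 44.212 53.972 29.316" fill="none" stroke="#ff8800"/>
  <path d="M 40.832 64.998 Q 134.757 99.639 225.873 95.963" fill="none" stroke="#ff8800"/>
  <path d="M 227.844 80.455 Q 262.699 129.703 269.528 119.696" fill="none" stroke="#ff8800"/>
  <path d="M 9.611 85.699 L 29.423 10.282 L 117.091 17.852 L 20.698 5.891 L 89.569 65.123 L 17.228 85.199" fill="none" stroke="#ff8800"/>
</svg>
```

Since the viewBox matches the mm dimensions, user units are millimetres directly. The only transform is the Y-flip y_m = 132.776 − y_svg.

Shape 1 is a quadratic bezier drawn with `<path>`. Its stroke #ff8800 means cut at S812, F996. After flipping Y the toolpath is (57.615,120.165) → (57.144,109.384) → (56.543,102.324) → (55.815,98.983) → (54.958,99.361) → (53.972,103.460).

Shape 2 is a quadratic bezier drawn with `<path>`. Its stroke #ff8800 means cut at S812, F996. After flipping Y the toolpath is (40.832,67.778) → (78.290,55.454) → (115.523,46.196) → (152.531,40.003) → (189.314,36.875) → (225.873,36.813).

Shape 3 is a quadratic bezier drawn with `<path>`. Its stroke #ff8800 means cut at S812, F996. After flipping Y the toolpath is (227.844,52.321) → (240.665,34.992) → (251.244,22.403) → (259.581,14.555) → (265.675,11.447) → (269.528,13.080).

Shape 4 is a open polyline drawn with `<path>`. Its stroke #ff8800 means cut at S812, F996. After flipping Y the toolpath is (9.611,47.077) → (29.423,122.494) → (117.091,114.924) → (20.698,126.885) → (89.569,67.653) → (17.228,47.577).

G21
G90
G0 X57.615 Y120.165
M3 S812
G01 X57.144 Y109.384 F996
G01 X56.543 Y102.324
G01 X55.815 Y98.983
G01 X54.958 Y99.361
G01 X53.972 Y103.460
M5
G0 X40.832 Y67.778
M3 S812
G01 X78.290 Y55.454 F996
G01 X115.523 Y46.196
G01 X152.531 Y40.003
G01 X189.314 Y36.875
G01 X225.873 Y36.813
M5
G0 X227.844 Y52.321
M3 S812
G01 X240.665 Y34.992 F996
G01 X251.244 Y22.403
G01 X259.581 Y14.555
G01 X265.675 Y11.447
G01 X269.528 Y13.080
M5
G0 X9.611 Y47.077
M3 S812
G01 X29.423 Y122.494 F996
G01 X117.091 Y114.924
G01 X20.698 Y126.885
G01 X89.569 Y67.653
G01 X17.228 Y47.577
M5
G0 X0.000 Y0.000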